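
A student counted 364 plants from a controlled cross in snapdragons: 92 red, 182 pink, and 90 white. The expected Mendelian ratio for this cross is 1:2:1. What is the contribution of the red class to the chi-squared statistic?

Expected counts for N = 364 under a 1:2:1 ratio (total parts = 4):
  red: 364 × 1/4 = 91
  pink: 364 × 2/4 = 182
  white: 364 × 1/4 = 91
Contribution of red: (92 − 91)² / 91 = 0.0110

0.011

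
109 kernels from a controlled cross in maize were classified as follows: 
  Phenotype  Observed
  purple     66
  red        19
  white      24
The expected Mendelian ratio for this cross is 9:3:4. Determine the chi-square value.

Total ratio parts = 16. Expected numbers out of 109:
  purple: 109 × 9/16 = 61.3125
  red: 109 × 3/16 = 20.4375
  white: 109 × 4/16 = 27.25
χ² = Σ (O − E)² / E
  purple: (66 − 61.3125)² / 61.3125 = 0.3584
  red: (19 − 20.4375)² / 20.4375 = 0.1011
  white: (24 − 27.25)² / 27.25 = 0.3876
χ² = 0.3584 + 0.1011 + 0.3876 = 0.8471 ≈ 0.847

0.847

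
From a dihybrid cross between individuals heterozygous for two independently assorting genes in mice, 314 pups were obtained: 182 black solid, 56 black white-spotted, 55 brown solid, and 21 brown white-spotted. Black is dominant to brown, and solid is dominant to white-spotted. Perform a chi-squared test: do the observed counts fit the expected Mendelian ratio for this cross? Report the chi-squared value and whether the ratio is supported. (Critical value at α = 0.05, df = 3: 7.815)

A dihybrid F₂ with independent assortment and complete dominance at both loci gives a 9:3:3:1 phenotypic ratio.
Expected counts for N = 314 under a 9:3:3:1 ratio (total parts = 16):
  black solid: 314 × 9/16 = 176.625
  black white-spotted: 314 × 3/16 = 58.875
  brown solid: 314 × 3/16 = 58.875
  brown white-spotted: 314 × 1/16 = 19.625
χ² = Σ (O − E)² / E
  black solid: (182 − 176.625)² / 176.625 = 0.1636
  black white-spotted: (56 − 58.875)² / 58.875 = 0.1404
  brown solid: (55 − 58.875)² / 58.875 = 0.2550
  brown white-spotted: (21 − 19.625)² / 19.625 = 0.0963
χ² = 0.1636 + 0.1404 + 0.2550 + 0.0963 = 0.6553 ≈ 0.655
Degrees of freedom = 4 − 1 = 3; critical value at α = 0.05 is 7.815.
Since 0.655 < 7.815, we fail to reject the null hypothesis — the data are consistent with the 9:3:3:1 ratio.

0.655; consistent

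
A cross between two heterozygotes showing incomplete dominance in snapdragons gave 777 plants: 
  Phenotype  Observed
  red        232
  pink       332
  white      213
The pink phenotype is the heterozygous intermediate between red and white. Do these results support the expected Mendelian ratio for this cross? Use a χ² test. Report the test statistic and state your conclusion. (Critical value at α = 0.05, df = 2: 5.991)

With incomplete dominance, a heterozygote × heterozygote cross gives a 1:2:1 phenotypic ratio.
The 1:2:1 ratio has 4 parts, so with N = 777 the expected counts are:
  red: 777 × 1/4 = 194.25
  pink: 777 × 2/4 = 388.5
  white: 777 × 1/4 = 194.25
χ² = Σ (O − E)² / E
  red: (232 − 194.25)² / 194.25 = 7.3362
  pink: (332 − 388.5)² / 388.5 = 8.2169
  white: (213 − 194.25)² / 194.25 = 1.8098
χ² = 7.3362 + 8.2169 + 1.8098 = 17.3629 ≈ 17.363
Degrees of freedom = 3 − 1 = 2; critical value at α = 0.05 is 5.991.
Since 17.363 > 5.991, we reject the null hypothesis — the data do not fit the 1:2:1 ratio.

17.363; not consistent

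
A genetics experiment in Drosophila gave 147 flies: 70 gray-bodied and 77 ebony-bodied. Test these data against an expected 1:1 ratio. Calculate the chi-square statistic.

0.333

Total ratio parts = 2. Expected numbers out of 147:
  gray-bodied: 147 × 1/2 = 73.5
  ebony-bodied: 147 × 1/2 = 73.5
χ² = Σ (O − E)² / E
  gray-bodied: (70 − 73.5)² / 73.5 = 0.1667
  ebony-bodied: (77 − 73.5)² / 73.5 = 0.1667
χ² = 0.1667 + 0.1667 = 0.3334 ≈ 0.333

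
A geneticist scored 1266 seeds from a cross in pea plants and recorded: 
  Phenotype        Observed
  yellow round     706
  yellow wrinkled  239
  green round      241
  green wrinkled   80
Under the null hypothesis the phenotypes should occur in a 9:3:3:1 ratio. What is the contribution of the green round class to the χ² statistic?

Expected counts for N = 1266 under a 9:3:3:1 ratio (total parts = 16):
  yellow round: 1266 × 9/16 = 712.125
  yellow wrinkled: 1266 × 3/16 = 237.375
  green round: 1266 × 3/16 = 237.375
  green wrinkled: 1266 × 1/16 = 79.125
Contribution of green round: (241 − 237.375)² / 237.375 = 0.0554

0.055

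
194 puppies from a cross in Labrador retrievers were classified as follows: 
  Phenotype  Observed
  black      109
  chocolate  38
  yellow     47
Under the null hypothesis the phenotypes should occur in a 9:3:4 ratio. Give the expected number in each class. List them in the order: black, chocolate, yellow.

Total ratio parts = 16. Expected numbers out of 194:
  black: 194 × 9/16 = 109.125
  chocolate: 194 × 3/16 = 36.375
  yellow: 194 × 4/16 = 48.5

109.125, 36.375, 48.5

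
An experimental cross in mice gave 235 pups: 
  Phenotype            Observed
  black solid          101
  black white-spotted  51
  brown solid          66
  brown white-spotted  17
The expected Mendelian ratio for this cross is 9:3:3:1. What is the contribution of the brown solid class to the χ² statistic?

10.922

Expected counts for N = 235 under a 9:3:3:1 ratio (total parts = 16):
  black solid: 235 × 9/16 = 132.1875
  black white-spotted: 235 × 3/16 = 44.0625
  brown solid: 235 × 3/16 = 44.0625
  brown white-spotted: 235 × 1/16 = 14.6875
Contribution of brown solid: (66 − 44.0625)² / 44.0625 = 10.9221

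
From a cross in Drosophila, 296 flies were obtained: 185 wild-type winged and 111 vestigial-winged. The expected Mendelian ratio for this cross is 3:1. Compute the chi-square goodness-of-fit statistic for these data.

The 3:1 ratio has 4 parts, so with N = 296 the expected counts are:
  wild-type winged: 296 × 3/4 = 222
  vestigial-winged: 296 × 1/4 = 74
χ² = Σ (O − E)² / E
  wild-type winged: (185 − 222)² / 222 = 6.1667
  vestigial-winged: (111 − 74)² / 74 = 18.5000
χ² = 6.1667 + 18.5000 = 24.6667 ≈ 24.667

24.667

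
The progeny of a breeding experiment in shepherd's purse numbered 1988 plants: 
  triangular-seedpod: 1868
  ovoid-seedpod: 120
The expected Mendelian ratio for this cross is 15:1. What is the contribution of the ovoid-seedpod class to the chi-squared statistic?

The 15:1 ratio has 16 parts, so with N = 1988 the expected counts are:
  triangular-seedpod: 1988 × 15/16 = 1863.75
  ovoid-seedpod: 1988 × 1/16 = 124.25
Contribution of ovoid-seedpod: (120 − 124.25)² / 124.25 = 0.1454

0.145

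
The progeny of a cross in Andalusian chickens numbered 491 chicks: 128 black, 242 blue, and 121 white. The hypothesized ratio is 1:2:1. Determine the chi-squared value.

Expected counts for N = 491 under a 1:2:1 ratio (total parts = 4):
  black: 491 × 1/4 = 122.75
  blue: 491 × 2/4 = 245.5
  white: 491 × 1/4 = 122.75
χ² = Σ (O − E)² / E
  black: (128 − 122.75)² / 122.75 = 0.2245
  blue: (242 − 245.5)² / 245.5 = 0.0499
  white: (121 − 122.75)² / 122.75 = 0.0249
χ² = 0.2245 + 0.0499 + 0.0249 = 0.2993 ≈ 0.299

0.299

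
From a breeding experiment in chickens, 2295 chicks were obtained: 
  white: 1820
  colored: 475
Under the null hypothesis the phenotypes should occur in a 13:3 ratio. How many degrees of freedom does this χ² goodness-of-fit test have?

1

A goodness-of-fit test with 2 phenotype classes has df = 2 − 1 = 1.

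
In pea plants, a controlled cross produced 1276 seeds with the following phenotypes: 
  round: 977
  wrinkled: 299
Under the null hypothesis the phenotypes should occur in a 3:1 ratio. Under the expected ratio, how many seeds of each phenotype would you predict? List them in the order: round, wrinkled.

957, 319

Expected counts for N = 1276 under a 3:1 ratio (total parts = 4):
  round: 1276 × 3/4 = 957
  wrinkled: 1276 × 1/4 = 319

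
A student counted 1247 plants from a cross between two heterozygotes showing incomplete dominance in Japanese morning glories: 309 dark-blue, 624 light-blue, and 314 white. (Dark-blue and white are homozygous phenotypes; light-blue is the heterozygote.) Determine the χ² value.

0.041

With incomplete dominance, a heterozygote × heterozygote cross gives a 1:2:1 phenotypic ratio.
Total ratio parts = 4. Expected numbers out of 1247:
  dark-blue: 1247 × 1/4 = 311.75
  light-blue: 1247 × 2/4 = 623.5
  white: 1247 × 1/4 = 311.75
χ² = Σ (O − E)² / E
  dark-blue: (309 − 311.75)² / 311.75 = 0.0243
  light-blue: (624 − 623.5)² / 623.5 = 0.0004
  white: (314 − 311.75)² / 311.75 = 0.0162
χ² = 0.0243 + 0.0004 + 0.0162 = 0.0409 ≈ 0.041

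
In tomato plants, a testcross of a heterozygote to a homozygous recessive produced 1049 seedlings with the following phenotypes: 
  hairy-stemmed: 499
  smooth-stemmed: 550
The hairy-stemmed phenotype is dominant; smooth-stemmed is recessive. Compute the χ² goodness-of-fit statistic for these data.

2.480

A testcross of a heterozygote (Aa × aa) gives a 1:1 phenotypic ratio.
Expected counts for N = 1049 under a 1:1 ratio (total parts = 2):
  hairy-stemmed: 1049 × 1/2 = 524.5
  smooth-stemmed: 1049 × 1/2 = 524.5
χ² = Σ (O − E)² / E
  hairy-stemmed: (499 − 524.5)² / 524.5 = 1.2398
  smooth-stemmed: (550 − 524.5)² / 524.5 = 1.2398
χ² = 1.2398 + 1.2398 = 2.4796 ≈ 2.480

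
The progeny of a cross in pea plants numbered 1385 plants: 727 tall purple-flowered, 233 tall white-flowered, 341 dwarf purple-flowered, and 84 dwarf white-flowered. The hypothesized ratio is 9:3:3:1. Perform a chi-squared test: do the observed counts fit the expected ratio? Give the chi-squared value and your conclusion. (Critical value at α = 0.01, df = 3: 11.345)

31.758; not consistent

Expected counts for N = 1385 under a 9:3:3:1 ratio (total parts = 16):
  tall purple-flowered: 1385 × 9/16 = 779.0625
  tall white-flowered: 1385 × 3/16 = 259.6875
  dwarf purple-flowered: 1385 × 3/16 = 259.6875
  dwarf white-flowered: 1385 × 1/16 = 86.5625
χ² = Σ (O − E)² / E
  tall purple-flowered: (727 − 779.0625)² / 779.0625 = 3.4792
  tall white-flowered: (233 − 259.6875)² / 259.6875 = 2.7426
  dwarf purple-flowered: (341 − 259.6875)² / 259.6875 = 25.4603
  dwarf white-flowered: (84 − 86.5625)² / 86.5625 = 0.0759
χ² = 3.4792 + 2.7426 + 25.4603 + 0.0759 = 31.758
Degrees of freedom = 4 − 1 = 3; critical value at α = 0.01 is 11.345.
Since 31.758 > 11.345, we reject the null hypothesis — the data do not fit the 9:3:3:1 ratio.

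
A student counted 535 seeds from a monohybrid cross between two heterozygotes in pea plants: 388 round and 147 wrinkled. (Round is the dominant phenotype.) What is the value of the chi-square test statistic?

1.750

For a monohybrid cross between heterozygotes with complete dominance, the expected phenotypic ratio is 3:1.
The 3:1 ratio has 4 parts, so with N = 535 the expected counts are:
  round: 535 × 3/4 = 401.25
  wrinkled: 535 × 1/4 = 133.75
χ² = Σ (O − E)² / E
  round: (388 − 401.25)² / 401.25 = 0.4375
  wrinkled: (147 − 133.75)² / 133.75 = 1.3126
χ² = 0.4375 + 1.3126 = 1.7501 ≈ 1.750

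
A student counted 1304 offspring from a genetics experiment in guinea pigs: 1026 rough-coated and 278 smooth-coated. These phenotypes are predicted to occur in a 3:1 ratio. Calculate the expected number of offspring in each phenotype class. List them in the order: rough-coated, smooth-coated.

978, 326

Under the 3:1 hypothesis (Σ ratio = 4, N = 1304):
  rough-coated: 1304 × 3/4 = 978
  smooth-coated: 1304 × 1/4 = 326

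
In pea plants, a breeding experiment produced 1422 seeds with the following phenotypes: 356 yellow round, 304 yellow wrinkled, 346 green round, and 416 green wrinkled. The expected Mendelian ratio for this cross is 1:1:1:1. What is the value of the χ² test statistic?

18.011

Total ratio parts = 4. Expected numbers out of 1422:
  yellow round: 1422 × 1/4 = 355.5
  yellow wrinkled: 1422 × 1/4 = 355.5
  green round: 1422 × 1/4 = 355.5
  green wrinkled: 1422 × 1/4 = 355.5
χ² = Σ (O − E)² / E
  yellow round: (356 − 355.5)² / 355.5 = 0.0007
  yellow wrinkled: (304 − 355.5)² / 355.5 = 7.4606
  green round: (346 − 355.5)² / 355.5 = 0.2539
  green wrinkled: (416 − 355.5)² / 355.5 = 10.2961
χ² = 0.0007 + 7.4606 + 0.2539 + 10.2961 = 18.0113 ≈ 18.011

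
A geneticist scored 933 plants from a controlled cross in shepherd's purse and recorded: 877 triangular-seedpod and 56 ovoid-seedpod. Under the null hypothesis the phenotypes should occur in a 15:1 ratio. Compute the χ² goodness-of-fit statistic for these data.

Expected counts for N = 933 under a 15:1 ratio (total parts = 16):
  triangular-seedpod: 933 × 15/16 = 874.6875
  ovoid-seedpod: 933 × 1/16 = 58.3125
χ² = Σ (O − E)² / E
  triangular-seedpod: (877 − 874.6875)² / 874.6875 = 0.0061
  ovoid-seedpod: (56 − 58.3125)² / 58.3125 = 0.0917
χ² = 0.0061 + 0.0917 = 0.0978 ≈ 0.098

0.098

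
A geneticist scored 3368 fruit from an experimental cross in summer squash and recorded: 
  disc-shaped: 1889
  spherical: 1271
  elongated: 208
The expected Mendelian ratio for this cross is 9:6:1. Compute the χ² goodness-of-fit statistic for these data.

Total ratio parts = 16. Expected numbers out of 3368:
  disc-shaped: 3368 × 9/16 = 1894.5
  spherical: 3368 × 6/16 = 1263
  elongated: 3368 × 1/16 = 210.5
χ² = Σ (O − E)² / E
  disc-shaped: (1889 − 1894.5)² / 1894.5 = 0.0160
  spherical: (1271 − 1263)² / 1263 = 0.0507
  elongated: (208 − 210.5)² / 210.5 = 0.0297
χ² = 0.0160 + 0.0507 + 0.0297 = 0.0964 ≈ 0.096

0.096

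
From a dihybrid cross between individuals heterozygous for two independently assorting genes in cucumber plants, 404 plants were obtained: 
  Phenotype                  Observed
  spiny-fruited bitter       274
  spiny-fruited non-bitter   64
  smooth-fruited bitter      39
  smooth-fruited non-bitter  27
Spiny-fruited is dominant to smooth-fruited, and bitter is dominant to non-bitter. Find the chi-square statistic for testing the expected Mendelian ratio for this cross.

29.391

A dihybrid F₂ with independent assortment and complete dominance at both loci gives a 9:3:3:1 phenotypic ratio.
Expected counts for N = 404 under a 9:3:3:1 ratio (total parts = 16):
  spiny-fruited bitter: 404 × 9/16 = 227.25
  spiny-fruited non-bitter: 404 × 3/16 = 75.75
  smooth-fruited bitter: 404 × 3/16 = 75.75
  smooth-fruited non-bitter: 404 × 1/16 = 25.25
χ² = Σ (O − E)² / E
  spiny-fruited bitter: (274 − 227.25)² / 227.25 = 9.6174
  spiny-fruited non-bitter: (64 − 75.75)² / 75.75 = 1.8226
  smooth-fruited bitter: (39 − 75.75)² / 75.75 = 17.8292
  smooth-fruited non-bitter: (27 − 25.25)² / 25.25 = 0.1213
χ² = 9.6174 + 1.8226 + 17.8292 + 0.1213 = 29.3905 ≈ 29.391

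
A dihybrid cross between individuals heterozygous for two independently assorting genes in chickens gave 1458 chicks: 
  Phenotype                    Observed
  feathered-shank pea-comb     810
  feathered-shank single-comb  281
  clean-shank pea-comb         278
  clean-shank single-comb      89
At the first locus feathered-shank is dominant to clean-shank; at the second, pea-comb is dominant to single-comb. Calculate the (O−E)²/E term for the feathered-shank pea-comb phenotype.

A dihybrid F₂ with independent assortment and complete dominance at both loci gives a 9:3:3:1 phenotypic ratio.
Total ratio parts = 16. Expected numbers out of 1458:
  feathered-shank pea-comb: 1458 × 9/16 = 820.125
  feathered-shank single-comb: 1458 × 3/16 = 273.375
  clean-shank pea-comb: 1458 × 3/16 = 273.375
  clean-shank single-comb: 1458 × 1/16 = 91.125
Contribution of feathered-shank pea-comb: (810 − 820.125)² / 820.125 = 0.1250

0.125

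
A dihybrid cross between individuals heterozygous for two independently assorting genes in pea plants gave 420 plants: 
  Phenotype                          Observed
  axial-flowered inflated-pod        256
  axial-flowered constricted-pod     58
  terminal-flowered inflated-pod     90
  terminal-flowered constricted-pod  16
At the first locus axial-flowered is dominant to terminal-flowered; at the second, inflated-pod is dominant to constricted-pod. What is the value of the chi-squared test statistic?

12.728

A dihybrid F₂ with independent assortment and complete dominance at both loci gives a 9:3:3:1 phenotypic ratio.
Expected counts for N = 420 under a 9:3:3:1 ratio (total parts = 16):
  axial-flowered inflated-pod: 420 × 9/16 = 236.25
  axial-flowered constricted-pod: 420 × 3/16 = 78.75
  terminal-flowered inflated-pod: 420 × 3/16 = 78.75
  terminal-flowered constricted-pod: 420 × 1/16 = 26.25
χ² = Σ (O − E)² / E
  axial-flowered inflated-pod: (256 − 236.25)² / 236.25 = 1.6511
  axial-flowered constricted-pod: (58 − 78.75)² / 78.75 = 5.4675
  terminal-flowered inflated-pod: (90 − 78.75)² / 78.75 = 1.6071
  terminal-flowered constricted-pod: (16 − 26.25)² / 26.25 = 4.0024
χ² = 1.6511 + 5.4675 + 1.6071 + 4.0024 = 12.7281 ≈ 12.728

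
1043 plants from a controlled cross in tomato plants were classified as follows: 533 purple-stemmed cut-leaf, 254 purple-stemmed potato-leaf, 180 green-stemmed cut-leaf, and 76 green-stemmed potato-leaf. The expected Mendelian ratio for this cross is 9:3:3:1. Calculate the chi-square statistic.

Expected counts for N = 1043 under a 9:3:3:1 ratio (total parts = 16):
  purple-stemmed cut-leaf: 1043 × 9/16 = 586.6875
  purple-stemmed potato-leaf: 1043 × 3/16 = 195.5625
  green-stemmed cut-leaf: 1043 × 3/16 = 195.5625
  green-stemmed potato-leaf: 1043 × 1/16 = 65.1875
χ² = Σ (O − E)² / E
  purple-stemmed cut-leaf: (533 − 586.6875)² / 586.6875 = 4.9129
  purple-stemmed potato-leaf: (254 − 195.5625)² / 195.5625 = 17.4621
  green-stemmed cut-leaf: (180 − 195.5625)² / 195.5625 = 1.2384
  green-stemmed potato-leaf: (76 − 65.1875)² / 65.1875 = 1.7934
χ² = 4.9129 + 17.4621 + 1.2384 + 1.7934 = 25.4068 ≈ 25.407

25.407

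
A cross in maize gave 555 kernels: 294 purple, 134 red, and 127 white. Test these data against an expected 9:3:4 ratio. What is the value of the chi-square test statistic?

Total ratio parts = 16. Expected numbers out of 555:
  purple: 555 × 9/16 = 312.1875
  red: 555 × 3/16 = 104.0625
  white: 555 × 4/16 = 138.75
χ² = Σ (O − E)² / E
  purple: (294 − 312.1875)² / 312.1875 = 1.0596
  red: (134 − 104.0625)² / 104.0625 = 8.6127
  white: (127 − 138.75)² / 138.75 = 0.9950
χ² = 1.0596 + 8.6127 + 0.9950 = 10.6673 ≈ 10.667

10.667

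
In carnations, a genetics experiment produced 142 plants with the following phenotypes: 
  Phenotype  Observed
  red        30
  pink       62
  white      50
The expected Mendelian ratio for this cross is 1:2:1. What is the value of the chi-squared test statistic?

7.915

Under the 1:2:1 hypothesis (Σ ratio = 4, N = 142):
  red: 142 × 1/4 = 35.5
  pink: 142 × 2/4 = 71
  white: 142 × 1/4 = 35.5
χ² = Σ (O − E)² / E
  red: (30 − 35.5)² / 35.5 = 0.8521
  pink: (62 − 71)² / 71 = 1.1408
  white: (50 − 35.5)² / 35.5 = 5.9225
χ² = 0.8521 + 1.1408 + 5.9225 = 7.9154 ≈ 7.915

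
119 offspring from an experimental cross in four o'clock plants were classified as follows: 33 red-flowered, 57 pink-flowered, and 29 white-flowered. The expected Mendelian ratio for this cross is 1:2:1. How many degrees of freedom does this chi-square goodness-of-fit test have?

A goodness-of-fit test with 3 phenotype classes has df = 3 − 1 = 2.

2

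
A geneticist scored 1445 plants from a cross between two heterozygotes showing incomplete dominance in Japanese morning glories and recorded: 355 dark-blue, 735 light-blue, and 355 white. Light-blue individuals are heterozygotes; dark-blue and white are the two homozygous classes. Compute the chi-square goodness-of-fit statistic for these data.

0.433

With incomplete dominance, a heterozygote × heterozygote cross gives a 1:2:1 phenotypic ratio.
Expected counts for N = 1445 under a 1:2:1 ratio (total parts = 4):
  dark-blue: 1445 × 1/4 = 361.25
  light-blue: 1445 × 2/4 = 722.5
  white: 1445 × 1/4 = 361.25
χ² = Σ (O − E)² / E
  dark-blue: (355 − 361.25)² / 361.25 = 0.1081
  light-blue: (735 − 722.5)² / 722.5 = 0.2163
  white: (355 − 361.25)² / 361.25 = 0.1081
χ² = 0.1081 + 0.2163 + 0.1081 = 0.4325 ≈ 0.433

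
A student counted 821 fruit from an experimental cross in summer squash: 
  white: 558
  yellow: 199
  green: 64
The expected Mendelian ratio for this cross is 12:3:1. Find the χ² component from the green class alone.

Expected counts for N = 821 under a 12:3:1 ratio (total parts = 16):
  white: 821 × 12/16 = 615.75
  yellow: 821 × 3/16 = 153.9375
  green: 821 × 1/16 = 51.3125
Contribution of green: (64 − 51.3125)² / 51.3125 = 3.1371

3.137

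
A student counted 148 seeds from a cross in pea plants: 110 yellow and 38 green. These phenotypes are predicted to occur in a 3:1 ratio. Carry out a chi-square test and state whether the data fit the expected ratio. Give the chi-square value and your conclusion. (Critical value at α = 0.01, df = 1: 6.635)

0.036; consistent

Under the 3:1 hypothesis (Σ ratio = 4, N = 148):
  yellow: 148 × 3/4 = 111
  green: 148 × 1/4 = 37
χ² = Σ (O − E)² / E
  yellow: (110 − 111)² / 111 = 0.0090
  green: (38 − 37)² / 37 = 0.0270
χ² = 0.0090 + 0.0270 = 0.036
Degrees of freedom = 2 − 1 = 1; critical value at α = 0.01 is 6.635.
Since 0.036 < 6.635, we fail to reject the null hypothesis — the data are consistent with the 3:1 ratio.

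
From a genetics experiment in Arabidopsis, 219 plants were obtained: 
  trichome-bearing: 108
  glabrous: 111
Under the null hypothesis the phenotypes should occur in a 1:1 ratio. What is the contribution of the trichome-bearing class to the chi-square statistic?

Total ratio parts = 2. Expected numbers out of 219:
  trichome-bearing: 219 × 1/2 = 109.5
  glabrous: 219 × 1/2 = 109.5
Contribution of trichome-bearing: (108 − 109.5)² / 109.5 = 0.0205

0.021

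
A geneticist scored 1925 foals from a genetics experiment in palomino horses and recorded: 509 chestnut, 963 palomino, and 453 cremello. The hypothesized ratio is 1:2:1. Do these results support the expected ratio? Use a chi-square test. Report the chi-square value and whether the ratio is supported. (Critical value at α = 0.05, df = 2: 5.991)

Under the 1:2:1 hypothesis (Σ ratio = 4, N = 1925):
  chestnut: 1925 × 1/4 = 481.25
  palomino: 1925 × 2/4 = 962.5
  cremello: 1925 × 1/4 = 481.25
χ² = Σ (O − E)² / E
  chestnut: (509 − 481.25)² / 481.25 = 1.6001
  palomino: (963 − 962.5)² / 962.5 = 0.0003
  cremello: (453 − 481.25)² / 481.25 = 1.6583
χ² = 1.6001 + 0.0003 + 1.6583 = 3.2587 ≈ 3.259
Degrees of freedom = 3 − 1 = 2; critical value at α = 0.05 is 5.991.
Since 3.259 < 5.991, we fail to reject the null hypothesis — the data are consistent with the 1:2:1 ratio.

3.259; consistent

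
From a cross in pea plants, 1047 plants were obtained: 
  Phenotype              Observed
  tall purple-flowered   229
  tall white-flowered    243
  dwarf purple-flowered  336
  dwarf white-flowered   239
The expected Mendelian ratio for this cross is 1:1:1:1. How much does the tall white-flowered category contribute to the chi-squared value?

Expected counts for N = 1047 under a 1:1:1:1 ratio (total parts = 4):
  tall purple-flowered: 1047 × 1/4 = 261.75
  tall white-flowered: 1047 × 1/4 = 261.75
  dwarf purple-flowered: 1047 × 1/4 = 261.75
  dwarf white-flowered: 1047 × 1/4 = 261.75
Contribution of tall white-flowered: (243 − 261.75)² / 261.75 = 1.3431

1.343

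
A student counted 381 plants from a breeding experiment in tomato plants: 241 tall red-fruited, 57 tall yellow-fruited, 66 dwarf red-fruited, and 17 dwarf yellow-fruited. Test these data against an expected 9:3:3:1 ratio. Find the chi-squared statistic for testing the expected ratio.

8.604

Expected counts for N = 381 under a 9:3:3:1 ratio (total parts = 16):
  tall red-fruited: 381 × 9/16 = 214.3125
  tall yellow-fruited: 381 × 3/16 = 71.4375
  dwarf red-fruited: 381 × 3/16 = 71.4375
  dwarf yellow-fruited: 381 × 1/16 = 23.8125
χ² = Σ (O − E)² / E
  tall red-fruited: (241 − 214.3125)² / 214.3125 = 3.3233
  tall yellow-fruited: (57 − 71.4375)² / 71.4375 = 2.9178
  dwarf red-fruited: (66 − 71.4375)² / 71.4375 = 0.4139
  dwarf yellow-fruited: (17 − 23.8125)² / 23.8125 = 1.9490
χ² = 3.3233 + 2.9178 + 0.4139 + 1.9490 = 8.604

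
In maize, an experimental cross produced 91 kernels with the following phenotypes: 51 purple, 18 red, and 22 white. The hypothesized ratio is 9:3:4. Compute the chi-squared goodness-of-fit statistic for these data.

Expected counts for N = 91 under a 9:3:4 ratio (total parts = 16):
  purple: 91 × 9/16 = 51.1875
  red: 91 × 3/16 = 17.0625
  white: 91 × 4/16 = 22.75
χ² = Σ (O − E)² / E
  purple: (51 − 51.1875)² / 51.1875 = 0.0007
  red: (18 − 17.0625)² / 17.0625 = 0.0515
  white: (22 − 22.75)² / 22.75 = 0.0247
χ² = 0.0007 + 0.0515 + 0.0247 = 0.0769 ≈ 0.077

0.077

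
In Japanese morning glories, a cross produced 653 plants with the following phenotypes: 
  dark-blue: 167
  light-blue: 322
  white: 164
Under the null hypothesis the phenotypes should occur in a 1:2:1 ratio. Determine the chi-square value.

Under the 1:2:1 hypothesis (Σ ratio = 4, N = 653):
  dark-blue: 653 × 1/4 = 163.25
  light-blue: 653 × 2/4 = 326.5
  white: 653 × 1/4 = 163.25
χ² = Σ (O − E)² / E
  dark-blue: (167 − 163.25)² / 163.25 = 0.0861
  light-blue: (322 − 326.5)² / 326.5 = 0.0620
  white: (164 − 163.25)² / 163.25 = 0.0034
χ² = 0.0861 + 0.0620 + 0.0034 = 0.1515 ≈ 0.152

0.152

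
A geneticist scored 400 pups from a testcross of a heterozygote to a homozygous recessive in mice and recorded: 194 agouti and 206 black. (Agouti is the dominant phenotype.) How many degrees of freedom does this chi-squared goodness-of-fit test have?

A testcross of a heterozygote (Aa × aa) gives a 1:1 phenotypic ratio.
A goodness-of-fit test with 2 phenotype classes has df = 2 − 1 = 1.

1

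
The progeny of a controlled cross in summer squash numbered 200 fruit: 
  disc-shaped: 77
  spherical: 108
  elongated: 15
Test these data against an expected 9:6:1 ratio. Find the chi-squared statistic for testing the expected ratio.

26.222

The 9:6:1 ratio has 16 parts, so with N = 200 the expected counts are:
  disc-shaped: 200 × 9/16 = 112.5
  spherical: 200 × 6/16 = 75
  elongated: 200 × 1/16 = 12.5
χ² = Σ (O − E)² / E
  disc-shaped: (77 − 112.5)² / 112.5 = 11.2022
  spherical: (108 − 75)² / 75 = 14.5200
  elongated: (15 − 12.5)² / 12.5 = 0.5000
χ² = 11.2022 + 14.5200 + 0.5000 = 26.2222 ≈ 26.222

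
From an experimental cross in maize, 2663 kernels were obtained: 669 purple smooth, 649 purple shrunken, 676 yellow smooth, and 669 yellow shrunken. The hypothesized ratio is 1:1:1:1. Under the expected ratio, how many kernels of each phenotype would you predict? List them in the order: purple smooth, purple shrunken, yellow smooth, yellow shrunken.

665.75, 665.75, 665.75, 665.75

The 1:1:1:1 ratio has 4 parts, so with N = 2663 the expected counts are:
  purple smooth: 2663 × 1/4 = 665.75
  purple shrunken: 2663 × 1/4 = 665.75
  yellow smooth: 2663 × 1/4 = 665.75
  yellow shrunken: 2663 × 1/4 = 665.75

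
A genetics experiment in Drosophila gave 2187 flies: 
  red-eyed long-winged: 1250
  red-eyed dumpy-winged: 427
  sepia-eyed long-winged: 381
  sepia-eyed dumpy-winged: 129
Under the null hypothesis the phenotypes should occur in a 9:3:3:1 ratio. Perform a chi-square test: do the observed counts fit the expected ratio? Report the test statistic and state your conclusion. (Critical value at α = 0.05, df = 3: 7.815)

3.511; consistent

Total ratio parts = 16. Expected numbers out of 2187:
  red-eyed long-winged: 2187 × 9/16 = 1230.1875
  red-eyed dumpy-winged: 2187 × 3/16 = 410.0625
  sepia-eyed long-winged: 2187 × 3/16 = 410.0625
  sepia-eyed dumpy-winged: 2187 × 1/16 = 136.6875
χ² = Σ (O − E)² / E
  red-eyed long-winged: (1250 − 1230.1875)² / 1230.1875 = 0.3191
  red-eyed dumpy-winged: (427 − 410.0625)² / 410.0625 = 0.6996
  sepia-eyed long-winged: (381 − 410.0625)² / 410.0625 = 2.0598
  sepia-eyed dumpy-winged: (129 − 136.6875)² / 136.6875 = 0.4324
χ² = 0.3191 + 0.6996 + 2.0598 + 0.4324 = 3.5109 ≈ 3.511
Degrees of freedom = 4 − 1 = 3; critical value at α = 0.05 is 7.815.
Since 3.511 < 7.815, we fail to reject the null hypothesis — the data are consistent with the 9:3:3:1 ratio.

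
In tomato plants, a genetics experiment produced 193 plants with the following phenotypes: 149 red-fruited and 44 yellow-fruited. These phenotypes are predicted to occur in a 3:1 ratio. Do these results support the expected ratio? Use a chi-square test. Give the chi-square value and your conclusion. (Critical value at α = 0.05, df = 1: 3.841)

0.499; consistent

Total ratio parts = 4. Expected numbers out of 193:
  red-fruited: 193 × 3/4 = 144.75
  yellow-fruited: 193 × 1/4 = 48.25
χ² = Σ (O − E)² / E
  red-fruited: (149 − 144.75)² / 144.75 = 0.1248
  yellow-fruited: (44 − 48.25)² / 48.25 = 0.3744
χ² = 0.1248 + 0.3744 = 0.4992 ≈ 0.499
Degrees of freedom = 2 − 1 = 1; critical value at α = 0.05 is 3.841.
Since 0.499 < 3.841, we fail to reject the null hypothesis — the data are consistent with the 3:1 ratio.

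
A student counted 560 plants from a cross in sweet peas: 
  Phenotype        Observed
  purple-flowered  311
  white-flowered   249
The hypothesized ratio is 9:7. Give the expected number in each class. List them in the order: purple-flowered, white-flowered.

Total ratio parts = 16. Expected numbers out of 560:
  purple-flowered: 560 × 9/16 = 315
  white-flowered: 560 × 7/16 = 245

315, 245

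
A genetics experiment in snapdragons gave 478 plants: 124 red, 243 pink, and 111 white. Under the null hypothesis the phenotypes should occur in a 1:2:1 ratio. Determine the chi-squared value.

Expected counts for N = 478 under a 1:2:1 ratio (total parts = 4):
  red: 478 × 1/4 = 119.5
  pink: 478 × 2/4 = 239
  white: 478 × 1/4 = 119.5
χ² = Σ (O − E)² / E
  red: (124 − 119.5)² / 119.5 = 0.1695
  pink: (243 − 239)² / 239 = 0.0669
  white: (111 − 119.5)² / 119.5 = 0.6046
χ² = 0.1695 + 0.0669 + 0.6046 = 0.841

0.841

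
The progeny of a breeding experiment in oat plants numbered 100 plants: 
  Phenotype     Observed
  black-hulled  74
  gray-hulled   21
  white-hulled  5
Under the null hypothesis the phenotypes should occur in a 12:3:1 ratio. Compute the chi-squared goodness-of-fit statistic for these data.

0.533

Under the 12:3:1 hypothesis (Σ ratio = 16, N = 100):
  black-hulled: 100 × 12/16 = 75
  gray-hulled: 100 × 3/16 = 18.75
  white-hulled: 100 × 1/16 = 6.25
χ² = Σ (O − E)² / E
  black-hulled: (74 − 75)² / 75 = 0.0133
  gray-hulled: (21 − 18.75)² / 18.75 = 0.2700
  white-hulled: (5 − 6.25)² / 6.25 = 0.2500
χ² = 0.0133 + 0.2700 + 0.2500 = 0.5333 ≈ 0.533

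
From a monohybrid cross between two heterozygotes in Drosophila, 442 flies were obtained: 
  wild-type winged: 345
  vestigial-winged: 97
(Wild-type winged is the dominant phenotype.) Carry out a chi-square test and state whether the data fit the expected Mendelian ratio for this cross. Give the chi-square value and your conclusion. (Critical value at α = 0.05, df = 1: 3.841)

2.199; consistent

For a monohybrid cross between heterozygotes with complete dominance, the expected phenotypic ratio is 3:1.
Expected counts for N = 442 under a 3:1 ratio (total parts = 4):
  wild-type winged: 442 × 3/4 = 331.5
  vestigial-winged: 442 × 1/4 = 110.5
χ² = Σ (O − E)² / E
  wild-type winged: (345 − 331.5)² / 331.5 = 0.5498
  vestigial-winged: (97 − 110.5)² / 110.5 = 1.6493
χ² = 0.5498 + 1.6493 = 2.1991 ≈ 2.199
Degrees of freedom = 2 − 1 = 1; critical value at α = 0.05 is 3.841.
Since 2.199 < 3.841, we fail to reject the null hypothesis — the data are consistent with the 3:1 ratio.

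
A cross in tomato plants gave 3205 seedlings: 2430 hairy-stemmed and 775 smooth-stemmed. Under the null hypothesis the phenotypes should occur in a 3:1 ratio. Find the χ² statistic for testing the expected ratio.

Under the 3:1 hypothesis (Σ ratio = 4, N = 3205):
  hairy-stemmed: 3205 × 3/4 = 2403.75
  smooth-stemmed: 3205 × 1/4 = 801.25
χ² = Σ (O − E)² / E
  hairy-stemmed: (2430 − 2403.75)² / 2403.75 = 0.2867
  smooth-stemmed: (775 − 801.25)² / 801.25 = 0.8600
χ² = 0.2867 + 0.8600 = 1.1467 ≈ 1.147

1.147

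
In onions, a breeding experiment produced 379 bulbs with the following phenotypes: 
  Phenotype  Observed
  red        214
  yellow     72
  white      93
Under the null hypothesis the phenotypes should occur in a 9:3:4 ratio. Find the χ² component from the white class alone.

0.032

Expected counts for N = 379 under a 9:3:4 ratio (total parts = 16):
  red: 379 × 9/16 = 213.1875
  yellow: 379 × 3/16 = 71.0625
  white: 379 × 4/16 = 94.75
Contribution of white: (93 − 94.75)² / 94.75 = 0.0323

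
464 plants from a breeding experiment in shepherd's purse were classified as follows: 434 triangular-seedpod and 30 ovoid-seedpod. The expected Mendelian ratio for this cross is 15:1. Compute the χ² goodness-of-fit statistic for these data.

0.037

Expected counts for N = 464 under a 15:1 ratio (total parts = 16):
  triangular-seedpod: 464 × 15/16 = 435
  ovoid-seedpod: 464 × 1/16 = 29
χ² = Σ (O − E)² / E
  triangular-seedpod: (434 − 435)² / 435 = 0.0023
  ovoid-seedpod: (30 − 29)² / 29 = 0.0345
χ² = 0.0023 + 0.0345 = 0.0368 ≈ 0.037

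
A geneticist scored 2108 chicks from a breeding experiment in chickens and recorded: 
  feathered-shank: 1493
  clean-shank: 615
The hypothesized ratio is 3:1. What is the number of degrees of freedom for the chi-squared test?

A goodness-of-fit test with 2 phenotype classes has df = 2 − 1 = 1.

1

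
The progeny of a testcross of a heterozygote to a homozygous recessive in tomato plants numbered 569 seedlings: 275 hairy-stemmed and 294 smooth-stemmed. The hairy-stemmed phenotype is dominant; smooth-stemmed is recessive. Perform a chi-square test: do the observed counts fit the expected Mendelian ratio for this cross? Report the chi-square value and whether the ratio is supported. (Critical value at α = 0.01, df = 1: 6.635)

0.634; consistent

A testcross of a heterozygote (Aa × aa) gives a 1:1 phenotypic ratio.
Expected counts for N = 569 under a 1:1 ratio (total parts = 2):
  hairy-stemmed: 569 × 1/2 = 284.5
  smooth-stemmed: 569 × 1/2 = 284.5
χ² = Σ (O − E)² / E
  hairy-stemmed: (275 − 284.5)² / 284.5 = 0.3172
  smooth-stemmed: (294 − 284.5)² / 284.5 = 0.3172
χ² = 0.3172 + 0.3172 = 0.6344 ≈ 0.634
Degrees of freedom = 2 − 1 = 1; critical value at α = 0.01 is 6.635.
Since 0.634 < 6.635, we fail to reject the null hypothesis — the data are consistent with the 1:1 ratio.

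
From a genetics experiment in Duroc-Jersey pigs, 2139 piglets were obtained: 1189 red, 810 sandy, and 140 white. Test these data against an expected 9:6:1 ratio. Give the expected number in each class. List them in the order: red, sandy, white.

1203.1875, 802.125, 133.6875

Total ratio parts = 16. Expected numbers out of 2139:
  red: 2139 × 9/16 = 1203.1875
  sandy: 2139 × 6/16 = 802.125
  white: 2139 × 1/16 = 133.6875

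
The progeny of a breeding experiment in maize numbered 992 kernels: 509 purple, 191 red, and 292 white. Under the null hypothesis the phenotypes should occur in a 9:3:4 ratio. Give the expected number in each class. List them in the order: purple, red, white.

558, 186, 248

The 9:3:4 ratio has 16 parts, so with N = 992 the expected counts are:
  purple: 992 × 9/16 = 558
  red: 992 × 3/16 = 186
  white: 992 × 4/16 = 248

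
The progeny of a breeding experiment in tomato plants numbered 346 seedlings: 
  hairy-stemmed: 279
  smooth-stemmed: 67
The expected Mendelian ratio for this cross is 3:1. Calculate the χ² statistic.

5.861

The 3:1 ratio has 4 parts, so with N = 346 the expected counts are:
  hairy-stemmed: 346 × 3/4 = 259.5
  smooth-stemmed: 346 × 1/4 = 86.5
χ² = Σ (O − E)² / E
  hairy-stemmed: (279 − 259.5)² / 259.5 = 1.4653
  smooth-stemmed: (67 − 86.5)² / 86.5 = 4.3960
χ² = 1.4653 + 4.3960 = 5.8613 ≈ 5.861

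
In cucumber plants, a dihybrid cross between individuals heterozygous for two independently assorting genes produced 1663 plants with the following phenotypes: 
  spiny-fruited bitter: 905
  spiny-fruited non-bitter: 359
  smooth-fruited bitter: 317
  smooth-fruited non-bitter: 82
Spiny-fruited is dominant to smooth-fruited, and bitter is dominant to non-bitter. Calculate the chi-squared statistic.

A dihybrid F₂ with independent assortment and complete dominance at both loci gives a 9:3:3:1 phenotypic ratio.
Under the 9:3:3:1 hypothesis (Σ ratio = 16, N = 1663):
  spiny-fruited bitter: 1663 × 9/16 = 935.4375
  spiny-fruited non-bitter: 1663 × 3/16 = 311.8125
  smooth-fruited bitter: 1663 × 3/16 = 311.8125
  smooth-fruited non-bitter: 1663 × 1/16 = 103.9375
χ² = Σ (O − E)² / E
  spiny-fruited bitter: (905 − 935.4375)² / 935.4375 = 0.9904
  spiny-fruited non-bitter: (359 − 311.8125)² / 311.8125 = 7.1410
  smooth-fruited bitter: (317 − 311.8125)² / 311.8125 = 0.0863
  smooth-fruited non-bitter: (82 − 103.9375)² / 103.9375 = 4.6302
χ² = 0.9904 + 7.1410 + 0.0863 + 4.6302 = 12.8479 ≈ 12.848

12.848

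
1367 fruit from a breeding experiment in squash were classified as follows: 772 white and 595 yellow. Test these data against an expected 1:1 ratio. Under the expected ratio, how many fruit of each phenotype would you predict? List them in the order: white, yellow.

The 1:1 ratio has 2 parts, so with N = 1367 the expected counts are:
  white: 1367 × 1/2 = 683.5
  yellow: 1367 × 1/2 = 683.5

683.5, 683.5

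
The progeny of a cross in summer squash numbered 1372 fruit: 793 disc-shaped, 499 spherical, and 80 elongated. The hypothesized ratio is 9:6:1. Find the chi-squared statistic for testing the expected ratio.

1.438

The 9:6:1 ratio has 16 parts, so with N = 1372 the expected counts are:
  disc-shaped: 1372 × 9/16 = 771.75
  spherical: 1372 × 6/16 = 514.5
  elongated: 1372 × 1/16 = 85.75
χ² = Σ (O − E)² / E
  disc-shaped: (793 − 771.75)² / 771.75 = 0.5851
  spherical: (499 − 514.5)² / 514.5 = 0.4670
  elongated: (80 − 85.75)² / 85.75 = 0.3856
χ² = 0.5851 + 0.4670 + 0.3856 = 1.4377 ≈ 1.438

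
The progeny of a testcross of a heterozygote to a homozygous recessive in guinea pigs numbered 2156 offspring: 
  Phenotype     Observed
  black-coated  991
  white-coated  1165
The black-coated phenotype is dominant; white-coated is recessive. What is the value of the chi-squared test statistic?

14.043

A testcross of a heterozygote (Aa × aa) gives a 1:1 phenotypic ratio.
Expected counts for N = 2156 under a 1:1 ratio (total parts = 2):
  black-coated: 2156 × 1/2 = 1078
  white-coated: 2156 × 1/2 = 1078
χ² = Σ (O − E)² / E
  black-coated: (991 − 1078)² / 1078 = 7.0213
  white-coated: (1165 − 1078)² / 1078 = 7.0213
χ² = 7.0213 + 7.0213 = 14.0426 ≈ 14.043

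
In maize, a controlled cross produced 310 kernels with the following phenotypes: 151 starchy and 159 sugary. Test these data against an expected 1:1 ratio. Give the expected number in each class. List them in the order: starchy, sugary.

Total ratio parts = 2. Expected numbers out of 310:
  starchy: 310 × 1/2 = 155
  sugary: 310 × 1/2 = 155

155, 155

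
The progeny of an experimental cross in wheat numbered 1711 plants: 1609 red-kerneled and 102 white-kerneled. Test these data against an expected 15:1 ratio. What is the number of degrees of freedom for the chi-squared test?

A goodness-of-fit test with 2 phenotype classes has df = 2 − 1 = 1.

1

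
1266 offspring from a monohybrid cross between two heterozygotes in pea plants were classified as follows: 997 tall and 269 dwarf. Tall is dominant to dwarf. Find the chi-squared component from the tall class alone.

2.376

For a monohybrid cross between heterozygotes with complete dominance, the expected phenotypic ratio is 3:1.
The 3:1 ratio has 4 parts, so with N = 1266 the expected counts are:
  tall: 1266 × 3/4 = 949.5
  dwarf: 1266 × 1/4 = 316.5
Contribution of tall: (997 − 949.5)² / 949.5 = 2.3763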